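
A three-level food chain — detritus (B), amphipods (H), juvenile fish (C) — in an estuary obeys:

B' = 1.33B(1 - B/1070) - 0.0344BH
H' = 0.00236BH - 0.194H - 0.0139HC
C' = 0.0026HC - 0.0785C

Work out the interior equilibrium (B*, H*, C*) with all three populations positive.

From dC/dt = 0: 0.0026H* = 0.0785, so H* = 30.2.
From dB/dt = 0: 1.33(1 - B*/1070) = 0.0344·30.2, giving B* = 1070·(1 - 0.781) = 234.
From dH/dt = 0: 0.00236·234 - 0.194 = 0.0139C*, so C* = 0.359/0.0139 = 25.8.

B* ≈ 234, H* ≈ 30.2, C* ≈ 25.8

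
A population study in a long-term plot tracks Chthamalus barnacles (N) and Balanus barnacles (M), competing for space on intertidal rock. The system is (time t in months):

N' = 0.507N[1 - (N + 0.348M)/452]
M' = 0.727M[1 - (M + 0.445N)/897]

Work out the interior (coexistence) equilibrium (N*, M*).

N* ≈ 165, M* ≈ 823

Setting both brackets to zero gives the nullclines N + 0.348M = 452 and 0.445N + M = 897.
Substituting M = 897 - 0.445N into the first: N(1 - 0.348·0.445) = 452 - 0.348·897.
So N* = 140/0.845 = 165, and then M* = 897 - 0.445·165 = 823.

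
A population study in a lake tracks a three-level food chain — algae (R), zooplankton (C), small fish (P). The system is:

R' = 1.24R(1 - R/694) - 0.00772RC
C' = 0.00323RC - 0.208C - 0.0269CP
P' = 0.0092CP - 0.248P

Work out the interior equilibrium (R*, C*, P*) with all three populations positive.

From dP/dt = 0: 0.0092C* = 0.248, so C* = 27.
From dR/dt = 0: 1.24(1 - R*/694) = 0.00772·27, giving R* = 694·(1 - 0.168) = 578.
From dC/dt = 0: 0.00323·578 - 0.208 = 0.0269P*, so P* = 1.66/0.0269 = 61.6.

R* ≈ 578, C* ≈ 27, P* ≈ 61.6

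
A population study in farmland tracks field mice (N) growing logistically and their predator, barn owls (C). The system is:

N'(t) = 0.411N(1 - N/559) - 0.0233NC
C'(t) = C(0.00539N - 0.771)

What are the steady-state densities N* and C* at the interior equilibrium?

N* ≈ 143, C* ≈ 13.1

From dC/dt = 0 with C > 0: 0.00539N* = 0.771, so N* = 143.
Substitute into dN/dt = 0: 0.411(1 - 143/559) = 0.0233C*.
The bracket is 0.744, giving C* = 0.306/0.0233 = 13.1.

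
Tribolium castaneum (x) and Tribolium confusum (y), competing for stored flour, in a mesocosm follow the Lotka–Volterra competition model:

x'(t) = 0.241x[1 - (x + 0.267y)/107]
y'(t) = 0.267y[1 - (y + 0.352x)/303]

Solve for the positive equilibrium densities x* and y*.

x* ≈ 28.8, y* ≈ 293

Setting both brackets to zero gives the nullclines x + 0.267y = 107 and 0.352x + y = 303.
Substituting y = 303 - 0.352x into the first: x(1 - 0.267·0.352) = 107 - 0.267·303.
So x* = 26.1/0.906 = 28.8, and then y* = 303 - 0.352·28.8 = 293.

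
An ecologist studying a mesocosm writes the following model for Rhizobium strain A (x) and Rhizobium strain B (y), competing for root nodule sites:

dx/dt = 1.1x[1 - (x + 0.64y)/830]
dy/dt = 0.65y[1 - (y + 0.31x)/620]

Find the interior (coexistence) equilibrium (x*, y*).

x* ≈ 540, y* ≈ 452

Setting both brackets to zero gives the nullclines x + 0.64y = 830 and 0.31x + y = 620.
Substituting y = 620 - 0.31x into the first: x(1 - 0.64·0.31) = 830 - 0.64·620.
So x* = 433/0.802 = 540, and then y* = 620 - 0.31·540 = 452.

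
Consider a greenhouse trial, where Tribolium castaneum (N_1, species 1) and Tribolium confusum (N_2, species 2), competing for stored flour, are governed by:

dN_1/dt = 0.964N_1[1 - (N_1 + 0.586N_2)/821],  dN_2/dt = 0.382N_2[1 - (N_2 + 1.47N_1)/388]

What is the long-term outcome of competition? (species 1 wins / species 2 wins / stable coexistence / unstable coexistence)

species 1 excludes species 2

Compare the nullcline intercepts: K1/α12 = 821/0.586 = 1400 > K2 = 388; K2/α21 = 388/1.47 = 264 < K1 = 821.
Since the inequalities point opposite ways, species 1 can invade but species 2 cannot.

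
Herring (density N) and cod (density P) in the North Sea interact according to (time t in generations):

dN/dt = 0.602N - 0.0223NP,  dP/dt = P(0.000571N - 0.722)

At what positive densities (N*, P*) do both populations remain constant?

N* ≈ 1260, P* ≈ 27

Set dP/dt = 0 with P > 0: 0.000571N - 0.722 = 0, so N* = 0.722/0.000571 = 1260.
Set dN/dt = 0 with N > 0: 0.602 - 0.0223P = 0, so P* = 0.602/0.0223 = 27.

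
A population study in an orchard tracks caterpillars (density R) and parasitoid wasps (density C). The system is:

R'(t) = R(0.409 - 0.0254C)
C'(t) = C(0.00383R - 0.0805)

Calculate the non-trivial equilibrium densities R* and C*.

Set dC/dt = 0 with C > 0: 0.00383R - 0.0805 = 0, so R* = 0.0805/0.00383 = 21.
Set dR/dt = 0 with R > 0: 0.409 - 0.0254C = 0, so C* = 0.409/0.0254 = 16.1.

R* ≈ 21, C* ≈ 16.1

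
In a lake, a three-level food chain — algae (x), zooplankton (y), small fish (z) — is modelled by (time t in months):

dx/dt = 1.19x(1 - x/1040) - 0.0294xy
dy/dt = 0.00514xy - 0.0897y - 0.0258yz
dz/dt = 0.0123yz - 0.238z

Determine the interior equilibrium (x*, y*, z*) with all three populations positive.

x* ≈ 543, y* ≈ 19.3, z* ≈ 105

From dz/dt = 0: 0.0123y* = 0.238, so y* = 19.3.
From dx/dt = 0: 1.19(1 - x*/1040) = 0.0294·19.3, giving x* = 1040·(1 - 0.478) = 543.
From dy/dt = 0: 0.00514·543 - 0.0897 = 0.0258z*, so z* = 2.7/0.0258 = 105.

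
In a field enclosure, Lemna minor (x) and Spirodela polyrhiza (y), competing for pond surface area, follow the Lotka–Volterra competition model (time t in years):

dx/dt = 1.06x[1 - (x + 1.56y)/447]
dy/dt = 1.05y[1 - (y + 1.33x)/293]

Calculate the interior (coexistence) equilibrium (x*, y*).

x* ≈ 9.38, y* ≈ 281

Setting both brackets to zero gives the nullclines x + 1.56y = 447 and 1.33x + y = 293.
Substituting y = 293 - 1.33x into the first: x(1 - 1.56·1.33) = 447 - 1.56·293.
So x* = -10.1/-1.07 = 9.38, and then y* = 293 - 1.33·9.38 = 281.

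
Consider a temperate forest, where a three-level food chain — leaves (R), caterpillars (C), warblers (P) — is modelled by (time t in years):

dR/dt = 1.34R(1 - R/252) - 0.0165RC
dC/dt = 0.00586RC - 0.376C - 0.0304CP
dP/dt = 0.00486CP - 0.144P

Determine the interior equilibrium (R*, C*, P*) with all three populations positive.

From dP/dt = 0: 0.00486C* = 0.144, so C* = 29.6.
From dR/dt = 0: 1.34(1 - R*/252) = 0.0165·29.6, giving R* = 252·(1 - 0.365) = 160.
From dC/dt = 0: 0.00586·160 - 0.376 = 0.0304P*, so P* = 0.562/0.0304 = 18.5.

R* ≈ 160, C* ≈ 29.6, P* ≈ 18.5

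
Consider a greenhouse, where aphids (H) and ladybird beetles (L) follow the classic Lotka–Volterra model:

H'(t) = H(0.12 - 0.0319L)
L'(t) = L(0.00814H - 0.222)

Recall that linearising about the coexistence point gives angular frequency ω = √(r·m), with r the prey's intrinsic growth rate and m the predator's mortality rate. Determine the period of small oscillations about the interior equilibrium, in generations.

T ≈ 38.5 generations

Here r = 0.12 and m = 0.222, so r·m = 0.0266.
ω = √0.0266 = 0.163 per generation, hence T = 2π/ω ≈ 38.5 generations.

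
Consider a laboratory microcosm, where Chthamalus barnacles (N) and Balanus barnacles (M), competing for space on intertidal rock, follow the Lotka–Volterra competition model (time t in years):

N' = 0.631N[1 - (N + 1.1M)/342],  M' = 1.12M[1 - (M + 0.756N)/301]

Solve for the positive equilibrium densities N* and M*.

N* ≈ 64.7, M* ≈ 252

Setting both brackets to zero gives the nullclines N + 1.1M = 342 and 0.756N + M = 301.
Substituting M = 301 - 0.756N into the first: N(1 - 1.1·0.756) = 342 - 1.1·301.
So N* = 10.9/0.168 = 64.7, and then M* = 301 - 0.756·64.7 = 252.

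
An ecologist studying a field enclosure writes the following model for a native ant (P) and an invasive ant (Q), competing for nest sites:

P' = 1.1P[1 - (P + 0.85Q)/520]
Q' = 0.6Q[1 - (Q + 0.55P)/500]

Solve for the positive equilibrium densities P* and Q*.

Setting both brackets to zero gives the nullclines P + 0.85Q = 520 and 0.55P + Q = 500.
Substituting Q = 500 - 0.55P into the first: P(1 - 0.85·0.55) = 520 - 0.85·500.
So P* = 95/0.532 = 178, and then Q* = 500 - 0.55·178 = 402.

P* ≈ 178, Q* ≈ 402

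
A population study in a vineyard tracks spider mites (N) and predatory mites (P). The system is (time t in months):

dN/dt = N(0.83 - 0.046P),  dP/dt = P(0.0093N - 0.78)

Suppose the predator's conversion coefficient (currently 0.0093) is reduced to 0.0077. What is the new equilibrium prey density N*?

N* ≈ 101

At the interior fixed point, setting dP/dt = 0 with P > 0 fixes N* = (predator death rate)/(NP coefficient) — independent of the other coefficients.
With the change, N* = 0.78/0.0077 = 101; it rises from 83.9.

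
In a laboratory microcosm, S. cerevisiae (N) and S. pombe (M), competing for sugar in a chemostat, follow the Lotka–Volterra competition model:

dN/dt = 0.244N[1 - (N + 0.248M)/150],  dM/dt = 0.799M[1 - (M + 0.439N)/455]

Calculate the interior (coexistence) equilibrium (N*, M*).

N* ≈ 41.7, M* ≈ 437

Setting both brackets to zero gives the nullclines N + 0.248M = 150 and 0.439N + M = 455.
Substituting M = 455 - 0.439N into the first: N(1 - 0.248·0.439) = 150 - 0.248·455.
So N* = 37.2/0.891 = 41.7, and then M* = 455 - 0.439·41.7 = 437.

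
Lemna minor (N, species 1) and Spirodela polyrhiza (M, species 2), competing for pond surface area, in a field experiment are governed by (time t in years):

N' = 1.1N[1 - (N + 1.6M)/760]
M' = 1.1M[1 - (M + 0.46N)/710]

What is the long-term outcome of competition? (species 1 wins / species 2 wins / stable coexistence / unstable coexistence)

Compare the nullcline intercepts: K1/α12 = 760/1.6 = 475 < K2 = 710; K2/α21 = 710/0.46 = 1540 > K1 = 760.
Since the inequalities point opposite ways, species 2 can invade but species 1 cannot.

species 2 excludes species 1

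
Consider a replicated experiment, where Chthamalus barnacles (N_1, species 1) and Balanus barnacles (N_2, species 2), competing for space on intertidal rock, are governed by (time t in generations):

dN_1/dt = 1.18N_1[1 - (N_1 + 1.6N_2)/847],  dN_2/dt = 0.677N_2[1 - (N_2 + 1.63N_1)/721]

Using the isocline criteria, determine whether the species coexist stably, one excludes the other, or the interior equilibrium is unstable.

Compare the nullcline intercepts: K1/α12 = 847/1.6 = 529 < K2 = 721; K2/α21 = 721/1.63 = 442 < K1 = 847.
Since both are reversed, neither can invade when rare; the interior point is a saddle.

unstable coexistence (outcome depends on initial conditions)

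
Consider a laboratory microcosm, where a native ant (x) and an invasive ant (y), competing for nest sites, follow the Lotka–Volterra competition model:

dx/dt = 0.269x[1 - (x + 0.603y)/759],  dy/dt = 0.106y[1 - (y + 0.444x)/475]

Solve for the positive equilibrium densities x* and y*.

Setting both brackets to zero gives the nullclines x + 0.603y = 759 and 0.444x + y = 475.
Substituting y = 475 - 0.444x into the first: x(1 - 0.603·0.444) = 759 - 0.603·475.
So x* = 473/0.732 = 645, and then y* = 475 - 0.444·645 = 188.

x* ≈ 645, y* ≈ 188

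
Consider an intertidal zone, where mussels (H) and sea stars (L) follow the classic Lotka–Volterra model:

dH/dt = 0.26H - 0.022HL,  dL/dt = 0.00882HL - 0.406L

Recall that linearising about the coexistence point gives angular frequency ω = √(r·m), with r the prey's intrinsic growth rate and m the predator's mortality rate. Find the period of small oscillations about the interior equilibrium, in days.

T ≈ 19.3 days

Here r = 0.26 and m = 0.406, so r·m = 0.106.
ω = √0.106 = 0.325 per day, hence T = 2π/ω ≈ 19.3 days.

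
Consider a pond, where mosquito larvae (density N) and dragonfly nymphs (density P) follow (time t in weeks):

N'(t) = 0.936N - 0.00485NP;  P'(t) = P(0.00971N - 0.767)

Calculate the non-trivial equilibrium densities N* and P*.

Set dP/dt = 0 with P > 0: 0.00971N - 0.767 = 0, so N* = 0.767/0.00971 = 79.
Set dN/dt = 0 with N > 0: 0.936 - 0.00485P = 0, so P* = 0.936/0.00485 = 193.

N* ≈ 79, P* ≈ 193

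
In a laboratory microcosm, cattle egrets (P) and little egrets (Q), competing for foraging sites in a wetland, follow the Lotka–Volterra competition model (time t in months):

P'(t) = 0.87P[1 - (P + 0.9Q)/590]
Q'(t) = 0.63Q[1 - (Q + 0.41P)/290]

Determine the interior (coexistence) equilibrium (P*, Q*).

Setting both brackets to zero gives the nullclines P + 0.9Q = 590 and 0.41P + Q = 290.
Substituting Q = 290 - 0.41P into the first: P(1 - 0.9·0.41) = 590 - 0.9·290.
So P* = 329/0.631 = 521, and then Q* = 290 - 0.41·521 = 76.2.

P* ≈ 521, Q* ≈ 76.2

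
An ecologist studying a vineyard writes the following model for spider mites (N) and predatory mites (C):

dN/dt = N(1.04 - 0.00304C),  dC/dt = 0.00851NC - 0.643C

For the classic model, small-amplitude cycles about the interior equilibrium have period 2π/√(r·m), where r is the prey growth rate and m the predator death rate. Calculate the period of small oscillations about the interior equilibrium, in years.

T ≈ 7.68 years

Here r = 1.04 and m = 0.643, so r·m = 0.669.
ω = √0.669 = 0.818 per year, hence T = 2π/ω ≈ 7.68 years.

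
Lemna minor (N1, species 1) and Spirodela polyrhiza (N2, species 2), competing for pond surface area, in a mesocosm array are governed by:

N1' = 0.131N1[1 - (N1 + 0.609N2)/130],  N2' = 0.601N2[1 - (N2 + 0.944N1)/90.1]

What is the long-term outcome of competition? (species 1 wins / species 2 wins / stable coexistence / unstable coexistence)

Compare the nullcline intercepts: K1/α12 = 130/0.609 = 213 > K2 = 90.1; K2/α21 = 90.1/0.944 = 95.4 < K1 = 130.
Since the inequalities point opposite ways, species 1 can invade but species 2 cannot.

species 1 excludes species 2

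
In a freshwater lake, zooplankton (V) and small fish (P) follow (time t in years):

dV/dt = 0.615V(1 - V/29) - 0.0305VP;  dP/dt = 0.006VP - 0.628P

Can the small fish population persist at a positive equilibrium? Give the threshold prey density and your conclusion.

Threshold V = 105; K < 105, so no, the predator goes extinct.

The predator equation gives dP/dt > 0 only when V > 0.628/0.006 = 105.
Without the predator, V → K = 29. Since 29 < 105, the predator cannot invade.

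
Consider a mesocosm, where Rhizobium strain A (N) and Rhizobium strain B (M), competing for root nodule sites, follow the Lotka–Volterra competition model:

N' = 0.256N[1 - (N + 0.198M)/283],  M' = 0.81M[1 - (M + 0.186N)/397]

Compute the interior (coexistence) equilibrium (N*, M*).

Setting both brackets to zero gives the nullclines N + 0.198M = 283 and 0.186N + M = 397.
Substituting M = 397 - 0.186N into the first: N(1 - 0.198·0.186) = 283 - 0.198·397.
So N* = 204/0.963 = 212, and then M* = 397 - 0.186·212 = 358.

N* ≈ 212, M* ≈ 358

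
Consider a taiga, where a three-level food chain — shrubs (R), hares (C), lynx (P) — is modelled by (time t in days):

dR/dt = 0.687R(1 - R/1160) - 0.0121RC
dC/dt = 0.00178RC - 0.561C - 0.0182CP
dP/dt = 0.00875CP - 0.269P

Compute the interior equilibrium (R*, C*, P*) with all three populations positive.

From dP/dt = 0: 0.00875C* = 0.269, so C* = 30.7.
From dR/dt = 0: 0.687(1 - R*/1160) = 0.0121·30.7, giving R* = 1160·(1 - 0.541) = 532.
From dC/dt = 0: 0.00178·532 - 0.561 = 0.0182P*, so P* = 0.386/0.0182 = 21.2.

R* ≈ 532, C* ≈ 30.7, P* ≈ 21.2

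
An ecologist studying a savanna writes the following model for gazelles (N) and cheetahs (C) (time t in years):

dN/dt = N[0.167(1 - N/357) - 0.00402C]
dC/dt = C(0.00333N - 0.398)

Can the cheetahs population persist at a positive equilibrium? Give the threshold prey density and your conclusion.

The predator equation gives dC/dt > 0 only when N > 0.398/0.00333 = 120.
Without the predator, N → K = 357. Since 357 > 120, the predator can invade and persist.

Threshold N = 120; K > 120, so yes, the predator persists.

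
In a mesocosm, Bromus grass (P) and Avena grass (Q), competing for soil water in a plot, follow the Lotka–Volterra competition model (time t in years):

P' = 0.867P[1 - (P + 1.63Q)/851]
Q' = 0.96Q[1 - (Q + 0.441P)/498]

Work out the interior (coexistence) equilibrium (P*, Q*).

Setting both brackets to zero gives the nullclines P + 1.63Q = 851 and 0.441P + Q = 498.
Substituting Q = 498 - 0.441P into the first: P(1 - 1.63·0.441) = 851 - 1.63·498.
So P* = 39.3/0.281 = 140, and then Q* = 498 - 0.441·140 = 436.

P* ≈ 140, Q* ≈ 436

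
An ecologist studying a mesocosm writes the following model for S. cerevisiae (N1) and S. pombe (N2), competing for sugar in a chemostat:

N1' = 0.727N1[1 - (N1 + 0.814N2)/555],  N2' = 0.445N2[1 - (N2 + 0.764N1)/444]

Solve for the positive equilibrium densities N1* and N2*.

Setting both brackets to zero gives the nullclines N1 + 0.814N2 = 555 and 0.764N1 + N2 = 444.
Substituting N2 = 444 - 0.764N1 into the first: N1(1 - 0.814·0.764) = 555 - 0.814·444.
So N1* = 194/0.378 = 512, and then N2* = 444 - 0.764·512 = 52.8.

N1* ≈ 512, N2* ≈ 52.8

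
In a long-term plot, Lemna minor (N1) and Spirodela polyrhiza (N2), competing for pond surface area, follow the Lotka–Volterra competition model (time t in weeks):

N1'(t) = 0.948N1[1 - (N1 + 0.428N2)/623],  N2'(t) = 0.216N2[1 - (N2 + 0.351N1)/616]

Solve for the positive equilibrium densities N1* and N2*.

Setting both brackets to zero gives the nullclines N1 + 0.428N2 = 623 and 0.351N1 + N2 = 616.
Substituting N2 = 616 - 0.351N1 into the first: N1(1 - 0.428·0.351) = 623 - 0.428·616.
So N1* = 359/0.85 = 423, and then N2* = 616 - 0.351·423 = 468.

N1* ≈ 423, N2* ≈ 468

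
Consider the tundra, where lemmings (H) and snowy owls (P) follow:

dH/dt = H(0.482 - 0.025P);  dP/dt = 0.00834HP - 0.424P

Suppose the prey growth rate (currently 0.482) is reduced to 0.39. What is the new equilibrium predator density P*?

At the interior fixed point, setting dH/dt = 0 with H > 0 fixes P* = (prey growth rate)/(HP coefficient) — independent of the other coefficients.
With the change, P* = 0.39/0.025 = 15.6; it falls from 19.3.

P* ≈ 15.6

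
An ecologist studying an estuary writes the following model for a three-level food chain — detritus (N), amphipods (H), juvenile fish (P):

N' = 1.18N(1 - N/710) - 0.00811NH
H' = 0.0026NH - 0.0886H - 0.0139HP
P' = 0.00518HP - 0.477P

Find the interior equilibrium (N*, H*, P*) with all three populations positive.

From dP/dt = 0: 0.00518H* = 0.477, so H* = 92.1.
From dN/dt = 0: 1.18(1 - N*/710) = 0.00811·92.1, giving N* = 710·(1 - 0.633) = 261.
From dH/dt = 0: 0.0026·261 - 0.0886 = 0.0139P*, so P* = 0.589/0.0139 = 42.4.

N* ≈ 261, H* ≈ 92.1, P* ≈ 42.4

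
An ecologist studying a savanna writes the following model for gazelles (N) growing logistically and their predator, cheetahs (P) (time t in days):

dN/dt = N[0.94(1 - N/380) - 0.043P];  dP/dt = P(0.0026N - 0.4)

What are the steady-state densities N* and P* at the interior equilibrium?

From dP/dt = 0 with P > 0: 0.0026N* = 0.4, so N* = 154.
Substitute into dN/dt = 0: 0.94(1 - 154/380) = 0.043P*.
The bracket is 0.595, giving P* = 0.559/0.043 = 13.

N* ≈ 154, P* ≈ 13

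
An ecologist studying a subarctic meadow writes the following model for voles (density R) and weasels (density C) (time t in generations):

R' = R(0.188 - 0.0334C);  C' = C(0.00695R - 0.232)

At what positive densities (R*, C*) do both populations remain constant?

Set dC/dt = 0 with C > 0: 0.00695R - 0.232 = 0, so R* = 0.232/0.00695 = 33.4.
Set dR/dt = 0 with R > 0: 0.188 - 0.0334C = 0, so C* = 0.188/0.0334 = 5.63.

R* ≈ 33.4, C* ≈ 5.63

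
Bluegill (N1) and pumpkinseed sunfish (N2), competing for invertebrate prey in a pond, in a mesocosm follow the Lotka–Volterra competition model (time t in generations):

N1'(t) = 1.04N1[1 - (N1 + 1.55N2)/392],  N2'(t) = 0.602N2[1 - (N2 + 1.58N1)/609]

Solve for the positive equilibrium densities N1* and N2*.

N1* ≈ 381, N2* ≈ 7.15

Setting both brackets to zero gives the nullclines N1 + 1.55N2 = 392 and 1.58N1 + N2 = 609.
Substituting N2 = 609 - 1.58N1 into the first: N1(1 - 1.55·1.58) = 392 - 1.55·609.
So N1* = -552/-1.45 = 381, and then N2* = 609 - 1.58·381 = 7.15.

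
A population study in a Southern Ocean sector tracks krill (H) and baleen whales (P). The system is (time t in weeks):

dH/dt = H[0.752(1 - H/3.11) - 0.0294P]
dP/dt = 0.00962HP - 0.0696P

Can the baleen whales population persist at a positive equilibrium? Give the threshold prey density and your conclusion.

The predator equation gives dP/dt > 0 only when H > 0.0696/0.00962 = 7.23.
Without the predator, H → K = 3.11. Since 3.11 < 7.23, the predator cannot invade.

Threshold H = 7.23; K < 7.23, so no, the predator goes extinct.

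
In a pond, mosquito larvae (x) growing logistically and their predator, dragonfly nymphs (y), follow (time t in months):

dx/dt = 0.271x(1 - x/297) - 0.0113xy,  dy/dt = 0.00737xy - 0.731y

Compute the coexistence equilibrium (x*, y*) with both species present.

x* ≈ 99.2, y* ≈ 16

From dy/dt = 0 with y > 0: 0.00737x* = 0.731, so x* = 99.2.
Substitute into dx/dt = 0: 0.271(1 - 99.2/297) = 0.0113y*.
The bracket is 0.666, giving y* = 0.18/0.0113 = 16.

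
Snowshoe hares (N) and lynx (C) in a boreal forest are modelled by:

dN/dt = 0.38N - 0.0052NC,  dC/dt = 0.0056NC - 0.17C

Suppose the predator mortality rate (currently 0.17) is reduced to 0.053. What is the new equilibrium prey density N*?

N* ≈ 9.46

At the interior fixed point, setting dC/dt = 0 with C > 0 fixes N* = (predator death rate)/(NC coefficient) — independent of the other coefficients.
With the change, N* = 0.053/0.0056 = 9.46; it falls from 30.4.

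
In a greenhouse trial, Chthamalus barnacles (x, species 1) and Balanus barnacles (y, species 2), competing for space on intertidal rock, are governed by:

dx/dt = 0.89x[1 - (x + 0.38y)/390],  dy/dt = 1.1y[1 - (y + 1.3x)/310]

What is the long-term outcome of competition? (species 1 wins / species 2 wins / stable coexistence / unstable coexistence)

Compare the nullcline intercepts: K1/α12 = 390/0.38 = 1030 > K2 = 310; K2/α21 = 310/1.3 = 238 < K1 = 390.
Since the inequalities point opposite ways, species 1 can invade but species 2 cannot.

species 1 excludes species 2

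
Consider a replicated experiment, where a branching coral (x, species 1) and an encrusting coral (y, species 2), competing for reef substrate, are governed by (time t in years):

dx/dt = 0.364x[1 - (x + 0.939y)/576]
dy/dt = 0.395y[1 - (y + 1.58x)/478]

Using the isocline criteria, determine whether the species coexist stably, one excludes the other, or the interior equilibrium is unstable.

species 1 excludes species 2

Compare the nullcline intercepts: K1/α12 = 576/0.939 = 613 > K2 = 478; K2/α21 = 478/1.58 = 303 < K1 = 576.
Since the inequalities point opposite ways, species 1 can invade but species 2 cannot.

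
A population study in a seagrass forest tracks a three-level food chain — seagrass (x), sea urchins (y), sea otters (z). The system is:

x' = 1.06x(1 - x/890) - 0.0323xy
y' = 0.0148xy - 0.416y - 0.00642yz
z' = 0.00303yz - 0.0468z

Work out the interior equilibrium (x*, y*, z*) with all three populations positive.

From dz/dt = 0: 0.00303y* = 0.0468, so y* = 15.4.
From dx/dt = 0: 1.06(1 - x*/890) = 0.0323·15.4, giving x* = 890·(1 - 0.471) = 471.
From dy/dt = 0: 0.0148·471 - 0.416 = 0.00642z*, so z* = 6.56/0.00642 = 1020.

x* ≈ 471, y* ≈ 15.4, z* ≈ 1020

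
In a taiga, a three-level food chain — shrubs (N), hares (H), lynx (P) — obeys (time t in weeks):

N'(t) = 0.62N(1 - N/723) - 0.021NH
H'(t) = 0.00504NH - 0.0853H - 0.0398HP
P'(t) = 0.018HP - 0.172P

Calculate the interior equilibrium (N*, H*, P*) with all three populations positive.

From dP/dt = 0: 0.018H* = 0.172, so H* = 9.56.
From dN/dt = 0: 0.62(1 - N*/723) = 0.021·9.56, giving N* = 723·(1 - 0.324) = 489.
From dH/dt = 0: 0.00504·489 - 0.0853 = 0.0398P*, so P* = 2.38/0.0398 = 59.8.

N* ≈ 489, H* ≈ 9.56, P* ≈ 59.8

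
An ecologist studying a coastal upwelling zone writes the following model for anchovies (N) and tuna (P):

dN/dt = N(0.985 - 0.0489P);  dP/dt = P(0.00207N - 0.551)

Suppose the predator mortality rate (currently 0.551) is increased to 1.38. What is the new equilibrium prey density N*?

At the interior fixed point, setting dP/dt = 0 with P > 0 fixes N* = (predator death rate)/(NP coefficient) — independent of the other coefficients.
With the change, N* = 1.38/0.00207 = 667; it rises from 266.

N* ≈ 667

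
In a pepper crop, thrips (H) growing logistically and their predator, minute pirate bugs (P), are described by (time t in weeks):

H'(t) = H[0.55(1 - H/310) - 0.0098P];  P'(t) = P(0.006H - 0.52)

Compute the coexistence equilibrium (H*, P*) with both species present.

From dP/dt = 0 with P > 0: 0.006H* = 0.52, so H* = 86.7.
Substitute into dH/dt = 0: 0.55(1 - 86.7/310) = 0.0098P*.
The bracket is 0.72, giving P* = 0.396/0.0098 = 40.4.

H* ≈ 86.7, P* ≈ 40.4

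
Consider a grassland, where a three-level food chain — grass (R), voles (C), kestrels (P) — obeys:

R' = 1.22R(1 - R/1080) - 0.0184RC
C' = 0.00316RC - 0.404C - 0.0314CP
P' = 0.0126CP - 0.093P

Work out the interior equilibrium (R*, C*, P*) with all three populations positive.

From dP/dt = 0: 0.0126C* = 0.093, so C* = 7.38.
From dR/dt = 0: 1.22(1 - R*/1080) = 0.0184·7.38, giving R* = 1080·(1 - 0.111) = 960.
From dC/dt = 0: 0.00316·960 - 0.404 = 0.0314P*, so P* = 2.63/0.0314 = 83.7.

R* ≈ 960, C* ≈ 7.38, P* ≈ 83.7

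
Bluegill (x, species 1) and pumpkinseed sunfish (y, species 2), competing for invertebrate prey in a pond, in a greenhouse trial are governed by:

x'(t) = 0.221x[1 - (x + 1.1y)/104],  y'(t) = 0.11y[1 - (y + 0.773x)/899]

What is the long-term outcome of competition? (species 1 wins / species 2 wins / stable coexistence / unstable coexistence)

Compare the nullcline intercepts: K1/α12 = 104/1.1 = 94.5 < K2 = 899; K2/α21 = 899/0.773 = 1160 > K1 = 104.
Since the inequalities point opposite ways, species 2 can invade but species 1 cannot.

species 2 excludes species 1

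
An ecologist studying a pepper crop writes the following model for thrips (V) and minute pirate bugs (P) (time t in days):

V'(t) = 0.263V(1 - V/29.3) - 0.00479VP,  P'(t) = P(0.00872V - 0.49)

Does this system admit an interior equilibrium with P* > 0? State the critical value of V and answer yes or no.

Threshold V = 56.2; K < 56.2, so no, the predator goes extinct.

The predator equation gives dP/dt > 0 only when V > 0.49/0.00872 = 56.2.
Without the predator, V → K = 29.3. Since 29.3 < 56.2, the predator cannot invade.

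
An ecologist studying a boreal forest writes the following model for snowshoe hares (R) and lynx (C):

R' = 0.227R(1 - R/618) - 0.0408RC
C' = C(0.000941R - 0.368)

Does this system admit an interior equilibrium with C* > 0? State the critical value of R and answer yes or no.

Threshold R = 391; K > 391, so yes, the predator persists.

The predator equation gives dC/dt > 0 only when R > 0.368/0.000941 = 391.
Without the predator, R → K = 618. Since 618 > 391, the predator can invade and persist.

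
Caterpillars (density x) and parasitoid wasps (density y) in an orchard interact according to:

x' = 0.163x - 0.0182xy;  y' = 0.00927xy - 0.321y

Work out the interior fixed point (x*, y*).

Set dy/dt = 0 with y > 0: 0.00927x - 0.321 = 0, so x* = 0.321/0.00927 = 34.6.
Set dx/dt = 0 with x > 0: 0.163 - 0.0182y = 0, so y* = 0.163/0.0182 = 8.96.

x* ≈ 34.6, y* ≈ 8.96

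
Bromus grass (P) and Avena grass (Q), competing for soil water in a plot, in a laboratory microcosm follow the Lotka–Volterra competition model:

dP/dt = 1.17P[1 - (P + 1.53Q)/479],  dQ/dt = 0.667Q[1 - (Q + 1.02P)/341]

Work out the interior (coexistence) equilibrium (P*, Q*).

P* ≈ 76.2, Q* ≈ 263

Setting both brackets to zero gives the nullclines P + 1.53Q = 479 and 1.02P + Q = 341.
Substituting Q = 341 - 1.02P into the first: P(1 - 1.53·1.02) = 479 - 1.53·341.
So P* = -42.7/-0.561 = 76.2, and then Q* = 341 - 1.02·76.2 = 263.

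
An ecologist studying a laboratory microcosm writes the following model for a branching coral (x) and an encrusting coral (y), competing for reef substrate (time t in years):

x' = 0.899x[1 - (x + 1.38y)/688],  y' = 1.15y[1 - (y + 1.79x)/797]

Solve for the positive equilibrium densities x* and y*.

Setting both brackets to zero gives the nullclines x + 1.38y = 688 and 1.79x + y = 797.
Substituting y = 797 - 1.79x into the first: x(1 - 1.38·1.79) = 688 - 1.38·797.
So x* = -412/-1.47 = 280, and then y* = 797 - 1.79·280 = 296.

x* ≈ 280, y* ≈ 296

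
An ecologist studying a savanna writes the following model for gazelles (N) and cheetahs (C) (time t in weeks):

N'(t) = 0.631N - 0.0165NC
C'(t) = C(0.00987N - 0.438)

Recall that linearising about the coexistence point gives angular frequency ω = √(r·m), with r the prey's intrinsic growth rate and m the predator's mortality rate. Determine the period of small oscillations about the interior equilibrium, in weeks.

T ≈ 12 weeks

Here r = 0.631 and m = 0.438, so r·m = 0.276.
ω = √0.276 = 0.526 per week, hence T = 2π/ω ≈ 12 weeks.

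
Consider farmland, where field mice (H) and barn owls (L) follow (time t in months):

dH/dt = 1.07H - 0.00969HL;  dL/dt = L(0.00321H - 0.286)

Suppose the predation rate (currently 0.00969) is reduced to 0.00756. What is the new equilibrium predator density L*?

At the interior fixed point, setting dH/dt = 0 with H > 0 fixes L* = (prey growth rate)/(HL coefficient) — independent of the other coefficients.
With the change, L* = 1.07/0.00756 = 142; it rises from 110.

L* ≈ 142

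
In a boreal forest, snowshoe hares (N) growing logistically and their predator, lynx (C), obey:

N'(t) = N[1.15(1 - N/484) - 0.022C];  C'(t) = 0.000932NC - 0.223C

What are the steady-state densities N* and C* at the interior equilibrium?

N* ≈ 239, C* ≈ 26.4

From dC/dt = 0 with C > 0: 0.000932N* = 0.223, so N* = 239.
Substitute into dN/dt = 0: 1.15(1 - 239/484) = 0.022C*.
The bracket is 0.506, giving C* = 0.581/0.022 = 26.4.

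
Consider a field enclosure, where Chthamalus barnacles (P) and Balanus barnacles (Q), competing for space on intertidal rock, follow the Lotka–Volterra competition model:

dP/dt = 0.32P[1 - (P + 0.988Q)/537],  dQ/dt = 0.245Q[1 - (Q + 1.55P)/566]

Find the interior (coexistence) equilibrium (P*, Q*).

P* ≈ 41.8, Q* ≈ 501

Setting both brackets to zero gives the nullclines P + 0.988Q = 537 and 1.55P + Q = 566.
Substituting Q = 566 - 1.55P into the first: P(1 - 0.988·1.55) = 537 - 0.988·566.
So P* = -22.2/-0.531 = 41.8, and then Q* = 566 - 1.55·41.8 = 501.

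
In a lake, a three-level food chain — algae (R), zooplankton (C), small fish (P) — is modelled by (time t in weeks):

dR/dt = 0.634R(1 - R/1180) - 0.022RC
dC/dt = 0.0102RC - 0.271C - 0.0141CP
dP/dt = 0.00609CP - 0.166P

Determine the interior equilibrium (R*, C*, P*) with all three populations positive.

From dP/dt = 0: 0.00609C* = 0.166, so C* = 27.3.
From dR/dt = 0: 0.634(1 - R*/1180) = 0.022·27.3, giving R* = 1180·(1 - 0.946) = 63.9.
From dC/dt = 0: 0.0102·63.9 - 0.271 = 0.0141P*, so P* = 0.381/0.0141 = 27.

R* ≈ 63.9, C* ≈ 27.3, P* ≈ 27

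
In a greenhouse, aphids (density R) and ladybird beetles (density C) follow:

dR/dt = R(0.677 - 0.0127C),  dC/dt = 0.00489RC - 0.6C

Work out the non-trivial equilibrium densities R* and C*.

R* ≈ 123, C* ≈ 53.3

Set dC/dt = 0 with C > 0: 0.00489R - 0.6 = 0, so R* = 0.6/0.00489 = 123.
Set dR/dt = 0 with R > 0: 0.677 - 0.0127C = 0, so C* = 0.677/0.0127 = 53.3.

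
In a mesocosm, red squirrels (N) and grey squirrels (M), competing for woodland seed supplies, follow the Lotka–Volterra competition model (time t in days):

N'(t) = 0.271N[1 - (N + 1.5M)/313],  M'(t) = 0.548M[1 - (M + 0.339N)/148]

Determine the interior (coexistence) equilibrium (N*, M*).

N* ≈ 185, M* ≈ 85.2

Setting both brackets to zero gives the nullclines N + 1.5M = 313 and 0.339N + M = 148.
Substituting M = 148 - 0.339N into the first: N(1 - 1.5·0.339) = 313 - 1.5·148.
So N* = 91/0.491 = 185, and then M* = 148 - 0.339·185 = 85.2.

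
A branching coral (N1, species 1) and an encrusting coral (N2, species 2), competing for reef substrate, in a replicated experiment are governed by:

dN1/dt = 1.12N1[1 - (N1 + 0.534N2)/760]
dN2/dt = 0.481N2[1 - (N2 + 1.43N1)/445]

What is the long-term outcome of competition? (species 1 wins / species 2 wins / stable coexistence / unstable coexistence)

Compare the nullcline intercepts: K1/α12 = 760/0.534 = 1420 > K2 = 445; K2/α21 = 445/1.43 = 311 < K1 = 760.
Since the inequalities point opposite ways, species 1 can invade but species 2 cannot.

species 1 excludes species 2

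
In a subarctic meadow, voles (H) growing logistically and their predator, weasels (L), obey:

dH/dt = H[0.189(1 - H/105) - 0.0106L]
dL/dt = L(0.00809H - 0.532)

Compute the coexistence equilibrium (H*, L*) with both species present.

H* ≈ 65.8, L* ≈ 6.66

From dL/dt = 0 with L > 0: 0.00809H* = 0.532, so H* = 65.8.
Substitute into dH/dt = 0: 0.189(1 - 65.8/105) = 0.0106L*.
The bracket is 0.374, giving L* = 0.0706/0.0106 = 6.66.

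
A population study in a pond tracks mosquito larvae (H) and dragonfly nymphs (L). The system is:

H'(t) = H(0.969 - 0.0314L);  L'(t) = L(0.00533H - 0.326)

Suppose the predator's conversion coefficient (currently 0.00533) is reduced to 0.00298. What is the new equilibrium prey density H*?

H* ≈ 109

At the interior fixed point, setting dL/dt = 0 with L > 0 fixes H* = (predator death rate)/(HL coefficient) — independent of the other coefficients.
With the change, H* = 0.326/0.00298 = 109; it rises from 61.2.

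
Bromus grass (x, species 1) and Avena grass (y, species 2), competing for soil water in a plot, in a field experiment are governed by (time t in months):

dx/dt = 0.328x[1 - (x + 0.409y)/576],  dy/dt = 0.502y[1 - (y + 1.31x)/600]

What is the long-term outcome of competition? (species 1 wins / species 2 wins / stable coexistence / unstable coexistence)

species 1 excludes species 2

Compare the nullcline intercepts: K1/α12 = 576/0.409 = 1410 > K2 = 600; K2/α21 = 600/1.31 = 458 < K1 = 576.
Since the inequalities point opposite ways, species 1 can invade but species 2 cannot.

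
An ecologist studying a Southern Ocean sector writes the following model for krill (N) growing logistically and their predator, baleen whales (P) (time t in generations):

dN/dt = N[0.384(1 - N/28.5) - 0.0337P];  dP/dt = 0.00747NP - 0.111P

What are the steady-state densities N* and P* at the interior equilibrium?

N* ≈ 14.9, P* ≈ 5.45

From dP/dt = 0 with P > 0: 0.00747N* = 0.111, so N* = 14.9.
Substitute into dN/dt = 0: 0.384(1 - 14.9/28.5) = 0.0337P*.
The bracket is 0.479, giving P* = 0.184/0.0337 = 5.45.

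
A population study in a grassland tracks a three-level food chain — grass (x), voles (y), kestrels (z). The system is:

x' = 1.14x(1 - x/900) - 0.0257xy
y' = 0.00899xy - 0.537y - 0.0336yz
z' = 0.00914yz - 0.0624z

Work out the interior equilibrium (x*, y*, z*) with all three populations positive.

x* ≈ 761, y* ≈ 6.83, z* ≈ 188

From dz/dt = 0: 0.00914y* = 0.0624, so y* = 6.83.
From dx/dt = 0: 1.14(1 - x*/900) = 0.0257·6.83, giving x* = 900·(1 - 0.154) = 761.
From dy/dt = 0: 0.00899·761 - 0.537 = 0.0336z*, so z* = 6.31/0.0336 = 188.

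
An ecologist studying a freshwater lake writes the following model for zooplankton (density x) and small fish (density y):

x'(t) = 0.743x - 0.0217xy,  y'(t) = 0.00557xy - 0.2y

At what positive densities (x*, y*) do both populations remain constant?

Set dy/dt = 0 with y > 0: 0.00557x - 0.2 = 0, so x* = 0.2/0.00557 = 35.9.
Set dx/dt = 0 with x > 0: 0.743 - 0.0217y = 0, so y* = 0.743/0.0217 = 34.2.

x* ≈ 35.9, y* ≈ 34.2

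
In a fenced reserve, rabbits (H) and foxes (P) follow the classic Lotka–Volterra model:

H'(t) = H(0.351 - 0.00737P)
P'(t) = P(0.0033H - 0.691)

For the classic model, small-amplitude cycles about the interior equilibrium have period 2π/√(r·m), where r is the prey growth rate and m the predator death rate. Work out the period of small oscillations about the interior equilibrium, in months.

Here r = 0.351 and m = 0.691, so r·m = 0.243.
ω = √0.243 = 0.492 per month, hence T = 2π/ω ≈ 12.8 months.

T ≈ 12.8 months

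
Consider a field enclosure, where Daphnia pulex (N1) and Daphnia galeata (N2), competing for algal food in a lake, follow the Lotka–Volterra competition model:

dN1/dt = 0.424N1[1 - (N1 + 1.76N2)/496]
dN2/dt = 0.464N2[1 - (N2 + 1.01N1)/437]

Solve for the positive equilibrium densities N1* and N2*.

Setting both brackets to zero gives the nullclines N1 + 1.76N2 = 496 and 1.01N1 + N2 = 437.
Substituting N2 = 437 - 1.01N1 into the first: N1(1 - 1.76·1.01) = 496 - 1.76·437.
So N1* = -273/-0.778 = 351, and then N2* = 437 - 1.01·351 = 82.3.

N1* ≈ 351, N2* ≈ 82.3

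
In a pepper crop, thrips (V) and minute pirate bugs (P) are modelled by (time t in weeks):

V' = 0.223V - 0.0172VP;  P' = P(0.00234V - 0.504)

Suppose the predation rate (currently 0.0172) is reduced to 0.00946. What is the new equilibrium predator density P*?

P* ≈ 23.6

At the interior fixed point, setting dV/dt = 0 with V > 0 fixes P* = (prey growth rate)/(VP coefficient) — independent of the other coefficients.
With the change, P* = 0.223/0.00946 = 23.6; it rises from 13.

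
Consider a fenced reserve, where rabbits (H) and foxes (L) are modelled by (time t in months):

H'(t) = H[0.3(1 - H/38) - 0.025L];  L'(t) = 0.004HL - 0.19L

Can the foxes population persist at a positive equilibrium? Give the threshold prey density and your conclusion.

The predator equation gives dL/dt > 0 only when H > 0.19/0.004 = 47.5.
Without the predator, H → K = 38. Since 38 < 47.5, the predator cannot invade.

Threshold H = 47.5; K < 47.5, so no, the predator goes extinct.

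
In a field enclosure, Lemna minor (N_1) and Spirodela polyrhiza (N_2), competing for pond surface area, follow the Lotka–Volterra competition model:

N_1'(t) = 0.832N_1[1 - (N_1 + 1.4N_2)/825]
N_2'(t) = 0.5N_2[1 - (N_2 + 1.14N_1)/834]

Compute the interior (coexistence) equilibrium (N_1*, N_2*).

N_1* ≈ 575, N_2* ≈ 179

Setting both brackets to zero gives the nullclines N_1 + 1.4N_2 = 825 and 1.14N_1 + N_2 = 834.
Substituting N_2 = 834 - 1.14N_1 into the first: N_1(1 - 1.4·1.14) = 825 - 1.4·834.
So N_1* = -343/-0.596 = 575, and then N_2* = 834 - 1.14·575 = 179.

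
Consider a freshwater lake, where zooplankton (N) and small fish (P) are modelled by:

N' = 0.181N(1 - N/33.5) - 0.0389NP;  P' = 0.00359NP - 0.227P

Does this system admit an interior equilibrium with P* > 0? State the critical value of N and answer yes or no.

The predator equation gives dP/dt > 0 only when N > 0.227/0.00359 = 63.2.
Without the predator, N → K = 33.5. Since 33.5 < 63.2, the predator cannot invade.

Threshold N = 63.2; K < 63.2, so no, the predator goes extinct.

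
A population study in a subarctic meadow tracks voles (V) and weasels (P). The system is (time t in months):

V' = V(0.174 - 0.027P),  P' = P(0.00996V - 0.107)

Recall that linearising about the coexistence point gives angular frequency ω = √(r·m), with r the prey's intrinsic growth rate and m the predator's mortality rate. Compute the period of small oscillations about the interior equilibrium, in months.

T ≈ 46 months

Here r = 0.174 and m = 0.107, so r·m = 0.0186.
ω = √0.0186 = 0.136 per month, hence T = 2π/ω ≈ 46 months.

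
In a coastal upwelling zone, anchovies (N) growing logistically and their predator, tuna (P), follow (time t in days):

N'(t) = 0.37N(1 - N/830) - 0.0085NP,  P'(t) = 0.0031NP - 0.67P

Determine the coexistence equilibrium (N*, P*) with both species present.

N* ≈ 216, P* ≈ 32.2

From dP/dt = 0 with P > 0: 0.0031N* = 0.67, so N* = 216.
Substitute into dN/dt = 0: 0.37(1 - 216/830) = 0.0085P*.
The bracket is 0.74, giving P* = 0.274/0.0085 = 32.2.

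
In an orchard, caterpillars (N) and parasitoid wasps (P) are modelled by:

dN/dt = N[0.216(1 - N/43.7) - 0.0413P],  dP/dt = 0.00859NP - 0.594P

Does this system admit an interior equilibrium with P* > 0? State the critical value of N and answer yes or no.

The predator equation gives dP/dt > 0 only when N > 0.594/0.00859 = 69.2.
Without the predator, N → K = 43.7. Since 43.7 < 69.2, the predator cannot invade.

Threshold N = 69.2; K < 69.2, so no, the predator goes extinct.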